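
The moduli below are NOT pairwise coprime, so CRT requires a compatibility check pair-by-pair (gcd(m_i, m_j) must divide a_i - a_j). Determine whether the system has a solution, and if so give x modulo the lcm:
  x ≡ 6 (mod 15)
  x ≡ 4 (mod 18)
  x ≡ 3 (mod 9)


Moduli 15, 18, 9 are not pairwise coprime, so CRT works modulo lcm(m_i) when all pairwise compatibility conditions hold.
Pairwise compatibility: gcd(m_i, m_j) must divide a_i - a_j for every pair.
Merge one congruence at a time:
  Start: x ≡ 6 (mod 15).
  Combine with x ≡ 4 (mod 18): gcd(15, 18) = 3, and 4 - 6 = -2 is NOT divisible by 3.
    ⇒ system is inconsistent (no integer solution).

No solution (the system is inconsistent).


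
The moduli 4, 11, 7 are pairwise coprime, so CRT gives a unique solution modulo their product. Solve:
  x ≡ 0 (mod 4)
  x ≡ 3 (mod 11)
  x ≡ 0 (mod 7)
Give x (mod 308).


Moduli 4, 11, 7 are pairwise coprime; by CRT there is a unique solution modulo M = 4 · 11 · 7 = 308.
Solve pairwise, accumulating the modulus:
  Start with x ≡ 0 (mod 4).
  Combine with x ≡ 3 (mod 11): since gcd(4, 11) = 1, we get a unique residue mod 44.
    Write x = 0 + 4·t and substitute into x ≡ 3 (mod 11): 4·t ≡ 3 − 0 = 3 (mod 11).
    The inverse of 4 mod 11 is 3 (since 4·3 = 12 = 1·11 + 1), so t ≡ 3·3 = 9 ≡ 9 (mod 11).
    Then x = 0 + 4·9 = 36, valid modulo lcm(4, 11) = 44: x ≡ 36 (mod 44).
  Combine with x ≡ 0 (mod 7): since gcd(44, 7) = 1, we get a unique residue mod 308.
    Write x = 36 + 44·t and substitute into x ≡ 0 (mod 7): 44·t ≡ 0 − 36 = -36 (mod 7).
    Reduce coefficients mod 7: 2·t ≡ 6 (mod 7).
    The inverse of 2 mod 7 is 4 (since 2·4 = 8 = 1·7 + 1), so t ≡ 4·6 = 24 ≡ 3 (mod 7).
    Then x = 36 + 44·3 = 168, valid modulo lcm(44, 7) = 308: x ≡ 168 (mod 308).
Verify: 168 mod 4 = 0 ✓, 168 mod 11 = 3 ✓, 168 mod 7 = 0 ✓.

x ≡ 168 (mod 308).


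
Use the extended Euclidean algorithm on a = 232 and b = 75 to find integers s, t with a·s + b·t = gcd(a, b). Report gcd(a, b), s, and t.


Euclidean algorithm on (232, 75) — divide until remainder is 0:
  232 = 3 · 75 + 7
  75 = 10 · 7 + 5
  7 = 1 · 5 + 2
  5 = 2 · 2 + 1
  2 = 2 · 1 + 0
gcd(232, 75) = 1.
Track Bezout coefficients alongside the remainders: start with r₀ = 232 = a·1 + b·0 (s = 1, t = 0) and r₁ = 75 = a·0 + b·1 (s = 0, t = 1); each new remainder r_{k+1} = r_{k-1} − q_k·r_k inherits s_{k+1} = s_{k-1} − q_k·s_k, t_{k+1} = t_{k-1} − q_k·t_k, so r_k = a·s_k + b·t_k at every step:
  q = 3: r = 7, s = 1 − 3·0 = 1, t = 0 − 3·1 = -3  (check: 232·1 + 75·(-3) = 7)
  q = 10: r = 5, s = 0 − 10·1 = -10, t = 1 − 10·(-3) = 31  (check: 232·(-10) + 75·31 = 5)
  q = 1: r = 2, s = 1 − 1·(-10) = 11, t = -3 − 1·31 = -34  (check: 232·11 + 75·(-34) = 2)
  q = 2: r = 1, s = -10 − 2·11 = -32, t = 31 − 2·(-34) = 99  (check: 232·(-32) + 75·99 = 1)
The row with r = 1 (the gcd) gives the Bezout coefficients s = -32, t = 99.
Result: 232 · (-32) + 75 · (99) = 1.

gcd(232, 75) = 1; s = -32, t = 99 (check: 232·(-32) + 75·99 = 1).


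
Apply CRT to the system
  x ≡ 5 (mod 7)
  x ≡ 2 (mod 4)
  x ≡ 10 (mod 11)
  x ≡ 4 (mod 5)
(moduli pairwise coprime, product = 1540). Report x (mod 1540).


Product of moduli M = 7 · 4 · 11 · 5 = 1540.
Merge one congruence at a time:
  Start: x ≡ 5 (mod 7).
  Combine with x ≡ 2 (mod 4); new modulus lcm = 28.
    Write x = 5 + 7·t and substitute into x ≡ 2 (mod 4): 7·t ≡ 2 − 5 = -3 (mod 4).
    Reduce coefficients mod 4: 3·t ≡ 1 (mod 4).
    The inverse of 3 mod 4 is 3 (since 3·3 = 9 = 2·4 + 1), so t ≡ 3·1 = 3 ≡ 3 (mod 4).
    Then x = 5 + 7·3 = 26, valid modulo lcm(7, 4) = 28: x ≡ 26 (mod 28).
  Combine with x ≡ 10 (mod 11); new modulus lcm = 308.
    Write x = 26 + 28·t and substitute into x ≡ 10 (mod 11): 28·t ≡ 10 − 26 = -16 (mod 11).
    Reduce coefficients mod 11: 6·t ≡ 6 (mod 11).
    The inverse of 6 mod 11 is 2 (since 6·2 = 12 = 1·11 + 1), so t ≡ 2·6 = 12 ≡ 1 (mod 11).
    Then x = 26 + 28·1 = 54, valid modulo lcm(28, 11) = 308: x ≡ 54 (mod 308).
  Combine with x ≡ 4 (mod 5); new modulus lcm = 1540.
    Write x = 54 + 308·t and substitute into x ≡ 4 (mod 5): 308·t ≡ 4 − 54 = -50 (mod 5).
    Reduce coefficients mod 5: 3·t ≡ 0 (mod 5).
    The inverse of 3 mod 5 is 2 (since 3·2 = 6 = 1·5 + 1), so t ≡ 2·0 = 0 ≡ 0 (mod 5).
    Then x = 54 + 308·0 = 54, valid modulo lcm(308, 5) = 1540: x ≡ 54 (mod 1540).
Verify against each original: 54 mod 7 = 5, 54 mod 4 = 2, 54 mod 11 = 10, 54 mod 5 = 4.

x ≡ 54 (mod 1540).


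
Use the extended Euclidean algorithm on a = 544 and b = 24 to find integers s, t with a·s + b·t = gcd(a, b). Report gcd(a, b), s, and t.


Euclidean algorithm on (544, 24) — divide until remainder is 0:
  544 = 22 · 24 + 16
  24 = 1 · 16 + 8
  16 = 2 · 8 + 0
gcd(544, 24) = 8.
Track Bezout coefficients alongside the remainders: start with r₀ = 544 = a·1 + b·0 (s = 1, t = 0) and r₁ = 24 = a·0 + b·1 (s = 0, t = 1); each new remainder r_{k+1} = r_{k-1} − q_k·r_k inherits s_{k+1} = s_{k-1} − q_k·s_k, t_{k+1} = t_{k-1} − q_k·t_k, so r_k = a·s_k + b·t_k at every step:
  q = 22: r = 16, s = 1 − 22·0 = 1, t = 0 − 22·1 = -22  (check: 544·1 + 24·(-22) = 16)
  q = 1: r = 8, s = 0 − 1·1 = -1, t = 1 − 1·(-22) = 23  (check: 544·(-1) + 24·23 = 8)
The row with r = 8 (the gcd) gives the Bezout coefficients s = -1, t = 23.
Result: 544 · (-1) + 24 · (23) = 8.

gcd(544, 24) = 8; s = -1, t = 23 (check: 544·(-1) + 24·23 = 8).


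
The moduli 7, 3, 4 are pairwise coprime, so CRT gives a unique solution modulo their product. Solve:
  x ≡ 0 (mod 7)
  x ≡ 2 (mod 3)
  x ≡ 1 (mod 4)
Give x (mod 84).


Moduli 7, 3, 4 are pairwise coprime; by CRT there is a unique solution modulo M = 7 · 3 · 4 = 84.
Solve pairwise, accumulating the modulus:
  Start with x ≡ 0 (mod 7).
  Combine with x ≡ 2 (mod 3): since gcd(7, 3) = 1, we get a unique residue mod 21.
    Write x = 0 + 7·t and substitute into x ≡ 2 (mod 3): 7·t ≡ 2 − 0 = 2 (mod 3).
    Reduce coefficients mod 3: 1·t ≡ 2 (mod 3).
    So t ≡ 2 (mod 3).
    Then x = 0 + 7·2 = 14, valid modulo lcm(7, 3) = 21: x ≡ 14 (mod 21).
  Combine with x ≡ 1 (mod 4): since gcd(21, 4) = 1, we get a unique residue mod 84.
    Write x = 14 + 21·t and substitute into x ≡ 1 (mod 4): 21·t ≡ 1 − 14 = -13 (mod 4).
    Reduce coefficients mod 4: 1·t ≡ 3 (mod 4).
    So t ≡ 3 (mod 4).
    Then x = 14 + 21·3 = 77, valid modulo lcm(21, 4) = 84: x ≡ 77 (mod 84).
Verify: 77 mod 7 = 0 ✓, 77 mod 3 = 2 ✓, 77 mod 4 = 1 ✓.

x ≡ 77 (mod 84).


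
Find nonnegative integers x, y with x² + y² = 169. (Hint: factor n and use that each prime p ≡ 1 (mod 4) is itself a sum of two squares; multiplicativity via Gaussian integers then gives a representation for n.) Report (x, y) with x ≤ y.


Step 1: Factor n = 169 = 13^2.
Step 2: Check the mod-4 condition on each prime factor: 13 ≡ 1 (mod 4), exponent 2.
All primes ≡ 3 (mod 4) appear to even exponent (or don't appear), so by the two-squares theorem n IS expressible as a sum of two squares.
Step 3: Build a representation. Here n = 13 · 13 is a product of primes ≡ 1 (mod 4). Each prime p ≡ 1 (mod 4) is itself a sum of two squares; find a² by testing p − a² for a perfect square:
  13: 13 − 1² = 12, 13 − 2² = 9 = 3² ⇒ 13 = 2² + 3².
  Combine using the Brahmagupta–Fibonacci identity (a² + b²)(c² + d²) = (ac − bd)² + (ad + bc)² = (ac + bd)² + (ad − bc)²:
  13 · 13 = 169: from (2² + 3²)(2² + 3²), take (2·2 − 3·3, 2·3 + 3·2) = (4 − 9, 6 + 6) = (-5, 12); dropping signs (only squares matter) gives (5, 12); check 5² + 12² = 25 + 144 = 169 ✓.
Step 4: Order so x ≤ y and verify: 5² + 12² = 25 + 144 = 169 = n. ✓

n = 169 = 5² + 12² (one valid representation with x ≤ y).


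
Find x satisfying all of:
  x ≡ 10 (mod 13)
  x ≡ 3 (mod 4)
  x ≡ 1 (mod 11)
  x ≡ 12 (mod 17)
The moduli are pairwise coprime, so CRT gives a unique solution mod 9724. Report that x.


Product of moduli M = 13 · 4 · 11 · 17 = 9724.
Merge one congruence at a time:
  Start: x ≡ 10 (mod 13).
  Combine with x ≡ 3 (mod 4); new modulus lcm = 52.
    Write x = 10 + 13·t and substitute into x ≡ 3 (mod 4): 13·t ≡ 3 − 10 = -7 (mod 4).
    Reduce coefficients mod 4: 1·t ≡ 1 (mod 4).
    So t ≡ 1 (mod 4).
    Then x = 10 + 13·1 = 23, valid modulo lcm(13, 4) = 52: x ≡ 23 (mod 52).
  Combine with x ≡ 1 (mod 11); new modulus lcm = 572.
    Write x = 23 + 52·t and substitute into x ≡ 1 (mod 11): 52·t ≡ 1 − 23 = -22 (mod 11).
    Reduce coefficients mod 11: 8·t ≡ 0 (mod 11).
    The inverse of 8 mod 11 is 7 (since 8·7 = 56 = 5·11 + 1), so t ≡ 7·0 = 0 ≡ 0 (mod 11).
    Then x = 23 + 52·0 = 23, valid modulo lcm(52, 11) = 572: x ≡ 23 (mod 572).
  Combine with x ≡ 12 (mod 17); new modulus lcm = 9724.
    Write x = 23 + 572·t and substitute into x ≡ 12 (mod 17): 572·t ≡ 12 − 23 = -11 (mod 17).
    Reduce coefficients mod 17: 11·t ≡ 6 (mod 17).
    The inverse of 11 mod 17 is 14 (since 11·14 = 154 = 9·17 + 1), so t ≡ 14·6 = 84 ≡ 16 (mod 17).
    Then x = 23 + 572·16 = 9175, valid modulo lcm(572, 17) = 9724: x ≡ 9175 (mod 9724).
Verify against each original: 9175 mod 13 = 10, 9175 mod 4 = 3, 9175 mod 11 = 1, 9175 mod 17 = 12.

x ≡ 9175 (mod 9724).


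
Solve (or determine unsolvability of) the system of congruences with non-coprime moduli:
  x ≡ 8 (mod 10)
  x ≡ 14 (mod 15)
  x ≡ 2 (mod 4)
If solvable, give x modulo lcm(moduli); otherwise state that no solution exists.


Moduli 10, 15, 4 are not pairwise coprime, so CRT works modulo lcm(m_i) when all pairwise compatibility conditions hold.
Pairwise compatibility: gcd(m_i, m_j) must divide a_i - a_j for every pair.
Merge one congruence at a time:
  Start: x ≡ 8 (mod 10).
  Combine with x ≡ 14 (mod 15): gcd(10, 15) = 5, and 14 - 8 = 6 is NOT divisible by 5.
    ⇒ system is inconsistent (no integer solution).

No solution (the system is inconsistent).


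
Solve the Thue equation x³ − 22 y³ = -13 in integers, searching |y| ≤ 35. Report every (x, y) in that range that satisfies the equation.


The equation is x³ - 22y³ = -13. For fixed y, x³ = 22·y³ − 13, so a solution requires the RHS to be a perfect cube.
Strategy: iterate y from -35 to 35, compute RHS = 22·y³ − 13, and check whether it is a (positive or negative) perfect cube.
Check small values of y:
  y = 0: RHS = -13 is not a perfect cube.
  y = 1: RHS = 9 is not a perfect cube.
  y = -1: RHS = -35 is not a perfect cube.
  y = 2: RHS = 163 is not a perfect cube.
  y = -2: RHS = -189 is not a perfect cube.
  y = 3: RHS = 581 is not a perfect cube.
  y = -3: RHS = -607 is not a perfect cube.
Continuing the search up to |y| = 35 finds no solutions either.
No (x, y) in the scanned range satisfies the equation.

No integer solutions with |y| ≤ 35.


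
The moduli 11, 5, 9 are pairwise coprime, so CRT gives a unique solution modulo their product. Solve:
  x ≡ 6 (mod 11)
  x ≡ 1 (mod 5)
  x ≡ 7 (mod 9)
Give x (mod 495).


Moduli 11, 5, 9 are pairwise coprime; by CRT there is a unique solution modulo M = 11 · 5 · 9 = 495.
Solve pairwise, accumulating the modulus:
  Start with x ≡ 6 (mod 11).
  Combine with x ≡ 1 (mod 5): since gcd(11, 5) = 1, we get a unique residue mod 55.
    Write x = 6 + 11·t and substitute into x ≡ 1 (mod 5): 11·t ≡ 1 − 6 = -5 (mod 5).
    Reduce coefficients mod 5: 1·t ≡ 0 (mod 5).
    So t ≡ 0 (mod 5).
    Then x = 6 + 11·0 = 6, valid modulo lcm(11, 5) = 55: x ≡ 6 (mod 55).
  Combine with x ≡ 7 (mod 9): since gcd(55, 9) = 1, we get a unique residue mod 495.
    Write x = 6 + 55·t and substitute into x ≡ 7 (mod 9): 55·t ≡ 7 − 6 = 1 (mod 9).
    Reduce coefficients mod 9: 1·t ≡ 1 (mod 9).
    So t ≡ 1 (mod 9).
    Then x = 6 + 55·1 = 61, valid modulo lcm(55, 9) = 495: x ≡ 61 (mod 495).
Verify: 61 mod 11 = 6 ✓, 61 mod 5 = 1 ✓, 61 mod 9 = 7 ✓.

x ≡ 61 (mod 495).


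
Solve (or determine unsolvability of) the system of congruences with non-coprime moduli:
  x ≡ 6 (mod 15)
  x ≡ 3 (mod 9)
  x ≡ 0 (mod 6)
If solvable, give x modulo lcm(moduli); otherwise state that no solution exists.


Moduli 15, 9, 6 are not pairwise coprime, so CRT works modulo lcm(m_i) when all pairwise compatibility conditions hold.
Pairwise compatibility: gcd(m_i, m_j) must divide a_i - a_j for every pair.
Merge one congruence at a time:
  Start: x ≡ 6 (mod 15).
  Combine with x ≡ 3 (mod 9): gcd(15, 9) = 3; 3 - 6 = -3, which IS divisible by 3, so compatible.
    Write x = 6 + 15·t and substitute into x ≡ 3 (mod 9): 15·t ≡ 3 − 6 = -3 (mod 9).
    Divide the congruence (and modulus) by g = 3: 5·t ≡ -1 (mod 3).
    Reduce coefficients mod 3: 2·t ≡ 2 (mod 3).
    The inverse of 2 mod 3 is 2 (since 2·2 = 4 = 1·3 + 1), so t ≡ 2·2 = 4 ≡ 1 (mod 3).
    Then x = 6 + 15·1 = 21, valid modulo lcm(15, 9) = 45: x ≡ 21 (mod 45).
  Combine with x ≡ 0 (mod 6): gcd(45, 6) = 3; 0 - 21 = -21, which IS divisible by 3, so compatible.
    Write x = 21 + 45·t and substitute into x ≡ 0 (mod 6): 45·t ≡ 0 − 21 = -21 (mod 6).
    Divide the congruence (and modulus) by g = 3: 15·t ≡ -7 (mod 2).
    Reduce coefficients mod 2: 1·t ≡ 1 (mod 2).
    So t ≡ 1 (mod 2).
    Then x = 21 + 45·1 = 66, valid modulo lcm(45, 6) = 90: x ≡ 66 (mod 90).
Verify: 66 mod 15 = 6, 66 mod 9 = 3, 66 mod 6 = 0.

x ≡ 66 (mod 90).


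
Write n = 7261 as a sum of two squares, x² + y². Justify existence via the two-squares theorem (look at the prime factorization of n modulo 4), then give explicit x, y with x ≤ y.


Step 1: Factor n = 7261 = 53 · 137.
Step 2: Check the mod-4 condition on each prime factor: 53 ≡ 1 (mod 4), exponent 1; 137 ≡ 1 (mod 4), exponent 1.
All primes ≡ 3 (mod 4) appear to even exponent (or don't appear), so by the two-squares theorem n IS expressible as a sum of two squares.
Step 3: Build a representation. Here n = 53 · 137 is a product of primes ≡ 1 (mod 4). Each prime p ≡ 1 (mod 4) is itself a sum of two squares; find a² by testing p − a² for a perfect square:
  53: 53 − 1² = 52, 53 − 2² = 49 = 7² ⇒ 53 = 2² + 7².
  137: 137 − 1² = 136, 137 − 2² = 133, 137 − 3² = 128, 137 − 4² = 121 = 11² ⇒ 137 = 4² + 11².
  Combine using the Brahmagupta–Fibonacci identity (a² + b²)(c² + d²) = (ac − bd)² + (ad + bc)² = (ac + bd)² + (ad − bc)²:
  53 · 137 = 7261: from (2² + 7²)(4² + 11²), take (2·4 − 7·11, 2·11 + 7·4) = (8 − 77, 22 + 28) = (-69, 50); dropping signs (only squares matter) gives (69, 50); check 69² + 50² = 4761 + 2500 = 7261 ✓.
Step 4: Order so x ≤ y and verify: 50² + 69² = 2500 + 4761 = 7261 = n. ✓

n = 7261 = 50² + 69² (one valid representation with x ≤ y).


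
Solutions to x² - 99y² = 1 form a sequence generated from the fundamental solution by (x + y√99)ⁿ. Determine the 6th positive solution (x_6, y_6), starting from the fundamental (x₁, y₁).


Step 1: Find the fundamental solution (x₁, y₁) of x² - 99y² = 1.
  Expand √99 as a continued fraction. a₀ = ⌊√99⌋ = 9; iterate m_{k+1} = d_k·a_k − m_k, d_{k+1} = (99 − m_{k+1}²)/d_k, a_{k+1} = ⌊(a₀ + m_{k+1})/d_{k+1}⌋ (starting m₀ = 0, d₀ = 1), with convergents p_k = a_k·p_{k-1} + p_{k-2}, q_k = a_k·q_{k-1} + q_{k-2} (p₋₁ = 1, q₋₁ = 0):
  k = 0: a₀ = 9; p₀/q₀ = 9/1; p₀² − 99·q₀² = 81 − 99 = -18.
  k = 1: m = 9, d = 18, a = ⌊(9 + 9)/18⌋ = 1; p/q = (1·9 + 1)/(1·1 + 0) = 10/1; p² − 99·q² = 100 − 99 = 1.
  The first convergent with p² − 99·q² = 1 gives the fundamental solution (x₁, y₁) = (10, 1).
Step 2: Apply the recurrence (x_{n+1}, y_{n+1}) = (x₁x_n + 99y₁y_n, x₁y_n + y₁x_n) repeatedly.
  From (x_1, y_1) = (10, 1): x_2 = 10·10 + 99·1·1 = 199; y_2 = 10·1 + 1·10 = 20.
  From (x_2, y_2) = (199, 20): x_3 = 10·199 + 99·1·20 = 3970; y_3 = 10·20 + 1·199 = 399.
  From (x_3, y_3) = (3970, 399): x_4 = 10·3970 + 99·1·399 = 79201; y_4 = 10·399 + 1·3970 = 7960.
  From (x_4, y_4) = (79201, 7960): x_5 = 10·79201 + 99·1·7960 = 1580050; y_5 = 10·7960 + 1·79201 = 158801.
  From (x_5, y_5) = (1580050, 158801): x_6 = 10·1580050 + 99·1·158801 = 31521799; y_6 = 10·158801 + 1·1580050 = 3168060.
Step 3: Verify x_6² - 99·y_6² = 993623812196401 - 993623812196400 = 1 (should be 1). ✓

(x_1, y_1) = (10, 1); (x_6, y_6) = (31521799, 3168060).


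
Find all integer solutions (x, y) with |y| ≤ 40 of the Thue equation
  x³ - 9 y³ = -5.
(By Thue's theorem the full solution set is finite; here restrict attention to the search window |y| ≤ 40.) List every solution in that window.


The equation is x³ - 9y³ = -5. For fixed y, x³ = 9·y³ − 5, so a solution requires the RHS to be a perfect cube.
Strategy: iterate y from -40 to 40, compute RHS = 9·y³ − 5, and check whether it is a (positive or negative) perfect cube.
Check small values of y:
  y = 0: RHS = -5 is not a perfect cube.
  y = 1: RHS = 4 is not a perfect cube.
  y = -1: RHS = -14 is not a perfect cube.
  y = 2: RHS = 67 is not a perfect cube.
  y = -2: RHS = -77 is not a perfect cube.
  y = 3: RHS = 238 is not a perfect cube.
  y = -3: RHS = -248 is not a perfect cube.
Continuing the search up to |y| = 40 finds no solutions either.
No (x, y) in the scanned range satisfies the equation.

No integer solutions with |y| ≤ 40.


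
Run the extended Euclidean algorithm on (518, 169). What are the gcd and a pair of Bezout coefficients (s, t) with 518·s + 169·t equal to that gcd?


Euclidean algorithm on (518, 169) — divide until remainder is 0:
  518 = 3 · 169 + 11
  169 = 15 · 11 + 4
  11 = 2 · 4 + 3
  4 = 1 · 3 + 1
  3 = 3 · 1 + 0
gcd(518, 169) = 1.
Track Bezout coefficients alongside the remainders: start with r₀ = 518 = a·1 + b·0 (s = 1, t = 0) and r₁ = 169 = a·0 + b·1 (s = 0, t = 1); each new remainder r_{k+1} = r_{k-1} − q_k·r_k inherits s_{k+1} = s_{k-1} − q_k·s_k, t_{k+1} = t_{k-1} − q_k·t_k, so r_k = a·s_k + b·t_k at every step:
  q = 3: r = 11, s = 1 − 3·0 = 1, t = 0 − 3·1 = -3  (check: 518·1 + 169·(-3) = 11)
  q = 15: r = 4, s = 0 − 15·1 = -15, t = 1 − 15·(-3) = 46  (check: 518·(-15) + 169·46 = 4)
  q = 2: r = 3, s = 1 − 2·(-15) = 31, t = -3 − 2·46 = -95  (check: 518·31 + 169·(-95) = 3)
  q = 1: r = 1, s = -15 − 1·31 = -46, t = 46 − 1·(-95) = 141  (check: 518·(-46) + 169·141 = 1)
The row with r = 1 (the gcd) gives the Bezout coefficients s = -46, t = 141.
Result: 518 · (-46) + 169 · (141) = 1.

gcd(518, 169) = 1; s = -46, t = 141 (check: 518·(-46) + 169·141 = 1).


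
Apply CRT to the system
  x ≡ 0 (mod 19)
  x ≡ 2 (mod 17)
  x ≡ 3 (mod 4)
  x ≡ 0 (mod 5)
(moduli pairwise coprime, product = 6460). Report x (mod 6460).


Product of moduli M = 19 · 17 · 4 · 5 = 6460.
Merge one congruence at a time:
  Start: x ≡ 0 (mod 19).
  Combine with x ≡ 2 (mod 17); new modulus lcm = 323.
    Write x = 0 + 19·t and substitute into x ≡ 2 (mod 17): 19·t ≡ 2 − 0 = 2 (mod 17).
    Reduce coefficients mod 17: 2·t ≡ 2 (mod 17).
    The inverse of 2 mod 17 is 9 (since 2·9 = 18 = 1·17 + 1), so t ≡ 9·2 = 18 ≡ 1 (mod 17).
    Then x = 0 + 19·1 = 19, valid modulo lcm(19, 17) = 323: x ≡ 19 (mod 323).
  Combine with x ≡ 3 (mod 4); new modulus lcm = 1292.
    Write x = 19 + 323·t and substitute into x ≡ 3 (mod 4): 323·t ≡ 3 − 19 = -16 (mod 4).
    Reduce coefficients mod 4: 3·t ≡ 0 (mod 4).
    The inverse of 3 mod 4 is 3 (since 3·3 = 9 = 2·4 + 1), so t ≡ 3·0 = 0 ≡ 0 (mod 4).
    Then x = 19 + 323·0 = 19, valid modulo lcm(323, 4) = 1292: x ≡ 19 (mod 1292).
  Combine with x ≡ 0 (mod 5); new modulus lcm = 6460.
    Write x = 19 + 1292·t and substitute into x ≡ 0 (mod 5): 1292·t ≡ 0 − 19 = -19 (mod 5).
    Reduce coefficients mod 5: 2·t ≡ 1 (mod 5).
    The inverse of 2 mod 5 is 3 (since 2·3 = 6 = 1·5 + 1), so t ≡ 3·1 = 3 ≡ 3 (mod 5).
    Then x = 19 + 1292·3 = 3895, valid modulo lcm(1292, 5) = 6460: x ≡ 3895 (mod 6460).
Verify against each original: 3895 mod 19 = 0, 3895 mod 17 = 2, 3895 mod 4 = 3, 3895 mod 5 = 0.

x ≡ 3895 (mod 6460).


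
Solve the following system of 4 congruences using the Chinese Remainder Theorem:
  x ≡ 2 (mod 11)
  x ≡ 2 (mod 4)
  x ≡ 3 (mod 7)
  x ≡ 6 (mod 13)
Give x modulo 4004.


Product of moduli M = 11 · 4 · 7 · 13 = 4004.
Merge one congruence at a time:
  Start: x ≡ 2 (mod 11).
  Combine with x ≡ 2 (mod 4); new modulus lcm = 44.
    Write x = 2 + 11·t and substitute into x ≡ 2 (mod 4): 11·t ≡ 2 − 2 = 0 (mod 4).
    Reduce coefficients mod 4: 3·t ≡ 0 (mod 4).
    The inverse of 3 mod 4 is 3 (since 3·3 = 9 = 2·4 + 1), so t ≡ 3·0 = 0 ≡ 0 (mod 4).
    Then x = 2 + 11·0 = 2, valid modulo lcm(11, 4) = 44: x ≡ 2 (mod 44).
  Combine with x ≡ 3 (mod 7); new modulus lcm = 308.
    Write x = 2 + 44·t and substitute into x ≡ 3 (mod 7): 44·t ≡ 3 − 2 = 1 (mod 7).
    Reduce coefficients mod 7: 2·t ≡ 1 (mod 7).
    The inverse of 2 mod 7 is 4 (since 2·4 = 8 = 1·7 + 1), so t ≡ 4·1 = 4 ≡ 4 (mod 7).
    Then x = 2 + 44·4 = 178, valid modulo lcm(44, 7) = 308: x ≡ 178 (mod 308).
  Combine with x ≡ 6 (mod 13); new modulus lcm = 4004.
    Write x = 178 + 308·t and substitute into x ≡ 6 (mod 13): 308·t ≡ 6 − 178 = -172 (mod 13).
    Reduce coefficients mod 13: 9·t ≡ 10 (mod 13).
    The inverse of 9 mod 13 is 3 (since 9·3 = 27 = 2·13 + 1), so t ≡ 3·10 = 30 ≡ 4 (mod 13).
    Then x = 178 + 308·4 = 1410, valid modulo lcm(308, 13) = 4004: x ≡ 1410 (mod 4004).
Verify against each original: 1410 mod 11 = 2, 1410 mod 4 = 2, 1410 mod 7 = 3, 1410 mod 13 = 6.

x ≡ 1410 (mod 4004).


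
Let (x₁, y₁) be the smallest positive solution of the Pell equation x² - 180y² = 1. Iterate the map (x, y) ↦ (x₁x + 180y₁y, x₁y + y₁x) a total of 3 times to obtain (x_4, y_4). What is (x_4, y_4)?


Step 1: Find the fundamental solution (x₁, y₁) of x² - 180y² = 1.
  Expand √180 as a continued fraction. a₀ = ⌊√180⌋ = 13; iterate m_{k+1} = d_k·a_k − m_k, d_{k+1} = (180 − m_{k+1}²)/d_k, a_{k+1} = ⌊(a₀ + m_{k+1})/d_{k+1}⌋ (starting m₀ = 0, d₀ = 1), with convergents p_k = a_k·p_{k-1} + p_{k-2}, q_k = a_k·q_{k-1} + q_{k-2} (p₋₁ = 1, q₋₁ = 0):
  k = 0: a₀ = 13; p₀/q₀ = 13/1; p₀² − 180·q₀² = 169 − 180 = -11.
  k = 1: m = 13, d = 11, a = ⌊(13 + 13)/11⌋ = 2; p/q = (2·13 + 1)/(2·1 + 0) = 27/2; p² − 180·q² = 729 − 720 = 9.
  k = 2: m = 9, d = 9, a = ⌊(13 + 9)/9⌋ = 2; p/q = (2·27 + 13)/(2·2 + 1) = 67/5; p² − 180·q² = 4489 − 4500 = -11.
  k = 3: m = 9, d = 11, a = ⌊(13 + 9)/11⌋ = 2; p/q = (2·67 + 27)/(2·5 + 2) = 161/12; p² − 180·q² = 25921 − 25920 = 1.
  The first convergent with p² − 180·q² = 1 gives the fundamental solution (x₁, y₁) = (161, 12).
Step 2: Apply the recurrence (x_{n+1}, y_{n+1}) = (x₁x_n + 180y₁y_n, x₁y_n + y₁x_n) repeatedly.
  From (x_1, y_1) = (161, 12): x_2 = 161·161 + 180·12·12 = 51841; y_2 = 161·12 + 12·161 = 3864.
  From (x_2, y_2) = (51841, 3864): x_3 = 161·51841 + 180·12·3864 = 16692641; y_3 = 161·3864 + 12·51841 = 1244196.
  From (x_3, y_3) = (16692641, 1244196): x_4 = 161·16692641 + 180·12·1244196 = 5374978561; y_4 = 161·1244196 + 12·16692641 = 400627248.
Step 3: Verify x_4² - 180·y_4² = 28890394531209630721 - 28890394531209630720 = 1 (should be 1). ✓

(x_1, y_1) = (161, 12); (x_4, y_4) = (5374978561, 400627248).


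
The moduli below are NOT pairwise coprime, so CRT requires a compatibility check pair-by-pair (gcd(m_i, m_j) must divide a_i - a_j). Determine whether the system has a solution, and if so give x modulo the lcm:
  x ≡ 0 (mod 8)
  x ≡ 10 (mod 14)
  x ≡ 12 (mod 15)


Moduli 8, 14, 15 are not pairwise coprime, so CRT works modulo lcm(m_i) when all pairwise compatibility conditions hold.
Pairwise compatibility: gcd(m_i, m_j) must divide a_i - a_j for every pair.
Merge one congruence at a time:
  Start: x ≡ 0 (mod 8).
  Combine with x ≡ 10 (mod 14): gcd(8, 14) = 2; 10 - 0 = 10, which IS divisible by 2, so compatible.
    Write x = 0 + 8·t and substitute into x ≡ 10 (mod 14): 8·t ≡ 10 − 0 = 10 (mod 14).
    Divide the congruence (and modulus) by g = 2: 4·t ≡ 5 (mod 7).
    The inverse of 4 mod 7 is 2 (since 4·2 = 8 = 1·7 + 1), so t ≡ 2·5 = 10 ≡ 3 (mod 7).
    Then x = 0 + 8·3 = 24, valid modulo lcm(8, 14) = 56: x ≡ 24 (mod 56).
  Combine with x ≡ 12 (mod 15): gcd(56, 15) = 1; 12 - 24 = -12, which IS divisible by 1, so compatible.
    Write x = 24 + 56·t and substitute into x ≡ 12 (mod 15): 56·t ≡ 12 − 24 = -12 (mod 15).
    Reduce coefficients mod 15: 11·t ≡ 3 (mod 15).
    The inverse of 11 mod 15 is 11 (since 11·11 = 121 = 8·15 + 1), so t ≡ 11·3 = 33 ≡ 3 (mod 15).
    Then x = 24 + 56·3 = 192, valid modulo lcm(56, 15) = 840: x ≡ 192 (mod 840).
Verify: 192 mod 8 = 0, 192 mod 14 = 10, 192 mod 15 = 12.

x ≡ 192 (mod 840).


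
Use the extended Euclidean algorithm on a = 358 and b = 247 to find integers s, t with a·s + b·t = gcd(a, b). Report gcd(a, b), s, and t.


Euclidean algorithm on (358, 247) — divide until remainder is 0:
  358 = 1 · 247 + 111
  247 = 2 · 111 + 25
  111 = 4 · 25 + 11
  25 = 2 · 11 + 3
  11 = 3 · 3 + 2
  3 = 1 · 2 + 1
  2 = 2 · 1 + 0
gcd(358, 247) = 1.
Track Bezout coefficients alongside the remainders: start with r₀ = 358 = a·1 + b·0 (s = 1, t = 0) and r₁ = 247 = a·0 + b·1 (s = 0, t = 1); each new remainder r_{k+1} = r_{k-1} − q_k·r_k inherits s_{k+1} = s_{k-1} − q_k·s_k, t_{k+1} = t_{k-1} − q_k·t_k, so r_k = a·s_k + b·t_k at every step:
  q = 1: r = 111, s = 1 − 1·0 = 1, t = 0 − 1·1 = -1  (check: 358·1 + 247·(-1) = 111)
  q = 2: r = 25, s = 0 − 2·1 = -2, t = 1 − 2·(-1) = 3  (check: 358·(-2) + 247·3 = 25)
  q = 4: r = 11, s = 1 − 4·(-2) = 9, t = -1 − 4·3 = -13  (check: 358·9 + 247·(-13) = 11)
  q = 2: r = 3, s = -2 − 2·9 = -20, t = 3 − 2·(-13) = 29  (check: 358·(-20) + 247·29 = 3)
  q = 3: r = 2, s = 9 − 3·(-20) = 69, t = -13 − 3·29 = -100  (check: 358·69 + 247·(-100) = 2)
  q = 1: r = 1, s = -20 − 1·69 = -89, t = 29 − 1·(-100) = 129  (check: 358·(-89) + 247·129 = 1)
The row with r = 1 (the gcd) gives the Bezout coefficients s = -89, t = 129.
Result: 358 · (-89) + 247 · (129) = 1.

gcd(358, 247) = 1; s = -89, t = 129 (check: 358·(-89) + 247·129 = 1).


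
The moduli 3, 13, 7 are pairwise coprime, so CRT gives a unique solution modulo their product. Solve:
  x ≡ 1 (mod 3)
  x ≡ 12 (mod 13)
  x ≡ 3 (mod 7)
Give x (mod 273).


Moduli 3, 13, 7 are pairwise coprime; by CRT there is a unique solution modulo M = 3 · 13 · 7 = 273.
Solve pairwise, accumulating the modulus:
  Start with x ≡ 1 (mod 3).
  Combine with x ≡ 12 (mod 13): since gcd(3, 13) = 1, we get a unique residue mod 39.
    Write x = 1 + 3·t and substitute into x ≡ 12 (mod 13): 3·t ≡ 12 − 1 = 11 (mod 13).
    The inverse of 3 mod 13 is 9 (since 3·9 = 27 = 2·13 + 1), so t ≡ 9·11 = 99 ≡ 8 (mod 13).
    Then x = 1 + 3·8 = 25, valid modulo lcm(3, 13) = 39: x ≡ 25 (mod 39).
  Combine with x ≡ 3 (mod 7): since gcd(39, 7) = 1, we get a unique residue mod 273.
    Write x = 25 + 39·t and substitute into x ≡ 3 (mod 7): 39·t ≡ 3 − 25 = -22 (mod 7).
    Reduce coefficients mod 7: 4·t ≡ 6 (mod 7).
    The inverse of 4 mod 7 is 2 (since 4·2 = 8 = 1·7 + 1), so t ≡ 2·6 = 12 ≡ 5 (mod 7).
    Then x = 25 + 39·5 = 220, valid modulo lcm(39, 7) = 273: x ≡ 220 (mod 273).
Verify: 220 mod 3 = 1 ✓, 220 mod 13 = 12 ✓, 220 mod 7 = 3 ✓.

x ≡ 220 (mod 273).


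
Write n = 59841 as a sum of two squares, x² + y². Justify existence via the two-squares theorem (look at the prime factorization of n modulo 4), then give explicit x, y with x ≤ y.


Step 1: Factor n = 59841 = 3^2 · 61 · 109.
Step 2: Check the mod-4 condition on each prime factor: 3 ≡ 3 (mod 4), exponent 2 (must be even); 61 ≡ 1 (mod 4), exponent 1; 109 ≡ 1 (mod 4), exponent 1.
All primes ≡ 3 (mod 4) appear to even exponent (or don't appear), so by the two-squares theorem n IS expressible as a sum of two squares.
Step 3: Build a representation. Group n = k² · m with k = 3 and m = 61 · 109 = 6649 (a product of primes ≡ 1 (mod 4)); a representation of m scales to one of n via (k·x)² + (k·y)² = k²(x² + y²). Each prime p ≡ 1 (mod 4) is itself a sum of two squares; find a² by testing p − a² for a perfect square:
  61: 61 − 1² = 60, 61 − 2² = 57, 61 − 3² = 52, 61 − 4² = 45, 61 − 5² = 36 = 6² ⇒ 61 = 5² + 6².
  109: 109 − 1² = 108, 109 − 2² = 105, 109 − 3² = 100 = 10² ⇒ 109 = 3² + 10².
  Combine using the Brahmagupta–Fibonacci identity (a² + b²)(c² + d²) = (ac − bd)² + (ad + bc)² = (ac + bd)² + (ad − bc)²:
  61 · 109 = 6649: from (5² + 6²)(3² + 10²), take (5·3 − 6·10, 5·10 + 6·3) = (15 − 60, 50 + 18) = (-45, 68); dropping signs (only squares matter) gives (45, 68); check 45² + 68² = 2025 + 4624 = 6649 ✓.
  Scale by k = 3: (3·45, 3·68) = (135, 204).
Step 4: Order so x ≤ y and verify: 135² + 204² = 18225 + 41616 = 59841 = n. ✓

n = 59841 = 135² + 204² (one valid representation with x ≤ y).


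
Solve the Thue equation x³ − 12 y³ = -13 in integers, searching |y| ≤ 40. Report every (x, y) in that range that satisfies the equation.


The equation is x³ - 12y³ = -13. For fixed y, x³ = 12·y³ − 13, so a solution requires the RHS to be a perfect cube.
Strategy: iterate y from -40 to 40, compute RHS = 12·y³ − 13, and check whether it is a (positive or negative) perfect cube.
Check small values of y:
  y = 0: RHS = -13 is not a perfect cube.
  y = 1: RHS = -1 = (-1)³ ⇒ x = -1 works.
  y = -1: RHS = -25 is not a perfect cube.
  y = 2: RHS = 83 is not a perfect cube.
  y = -2: RHS = -109 is not a perfect cube.
  y = 3: RHS = 311 is not a perfect cube.
  y = -3: RHS = -337 is not a perfect cube.
Continuing the search up to |y| = 40 finds no further solutions beyond those listed.
Collected solutions: (-1, 1).

Solutions (with |y| ≤ 40): (-1, 1).


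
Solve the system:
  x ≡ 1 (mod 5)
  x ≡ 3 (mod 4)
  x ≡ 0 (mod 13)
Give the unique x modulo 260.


Moduli 5, 4, 13 are pairwise coprime; by CRT there is a unique solution modulo M = 5 · 4 · 13 = 260.
Solve pairwise, accumulating the modulus:
  Start with x ≡ 1 (mod 5).
  Combine with x ≡ 3 (mod 4): since gcd(5, 4) = 1, we get a unique residue mod 20.
    Write x = 1 + 5·t and substitute into x ≡ 3 (mod 4): 5·t ≡ 3 − 1 = 2 (mod 4).
    Reduce coefficients mod 4: 1·t ≡ 2 (mod 4).
    So t ≡ 2 (mod 4).
    Then x = 1 + 5·2 = 11, valid modulo lcm(5, 4) = 20: x ≡ 11 (mod 20).
  Combine with x ≡ 0 (mod 13): since gcd(20, 13) = 1, we get a unique residue mod 260.
    Write x = 11 + 20·t and substitute into x ≡ 0 (mod 13): 20·t ≡ 0 − 11 = -11 (mod 13).
    Reduce coefficients mod 13: 7·t ≡ 2 (mod 13).
    The inverse of 7 mod 13 is 2 (since 7·2 = 14 = 1·13 + 1), so t ≡ 2·2 = 4 ≡ 4 (mod 13).
    Then x = 11 + 20·4 = 91, valid modulo lcm(20, 13) = 260: x ≡ 91 (mod 260).
Verify: 91 mod 5 = 1 ✓, 91 mod 4 = 3 ✓, 91 mod 13 = 0 ✓.

x ≡ 91 (mod 260).


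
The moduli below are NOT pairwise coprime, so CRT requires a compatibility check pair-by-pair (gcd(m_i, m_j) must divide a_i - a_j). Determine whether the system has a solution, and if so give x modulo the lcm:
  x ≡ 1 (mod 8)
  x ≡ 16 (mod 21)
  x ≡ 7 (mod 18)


Moduli 8, 21, 18 are not pairwise coprime, so CRT works modulo lcm(m_i) when all pairwise compatibility conditions hold.
Pairwise compatibility: gcd(m_i, m_j) must divide a_i - a_j for every pair.
Merge one congruence at a time:
  Start: x ≡ 1 (mod 8).
  Combine with x ≡ 16 (mod 21): gcd(8, 21) = 1; 16 - 1 = 15, which IS divisible by 1, so compatible.
    Write x = 1 + 8·t and substitute into x ≡ 16 (mod 21): 8·t ≡ 16 − 1 = 15 (mod 21).
    The inverse of 8 mod 21 is 8 (since 8·8 = 64 = 3·21 + 1), so t ≡ 8·15 = 120 ≡ 15 (mod 21).
    Then x = 1 + 8·15 = 121, valid modulo lcm(8, 21) = 168: x ≡ 121 (mod 168).
  Combine with x ≡ 7 (mod 18): gcd(168, 18) = 6; 7 - 121 = -114, which IS divisible by 6, so compatible.
    Write x = 121 + 168·t and substitute into x ≡ 7 (mod 18): 168·t ≡ 7 − 121 = -114 (mod 18).
    Divide the congruence (and modulus) by g = 6: 28·t ≡ -19 (mod 3).
    Reduce coefficients mod 3: 1·t ≡ 2 (mod 3).
    So t ≡ 2 (mod 3).
    Then x = 121 + 168·2 = 457, valid modulo lcm(168, 18) = 504: x ≡ 457 (mod 504).
Verify: 457 mod 8 = 1, 457 mod 21 = 16, 457 mod 18 = 7.

x ≡ 457 (mod 504).


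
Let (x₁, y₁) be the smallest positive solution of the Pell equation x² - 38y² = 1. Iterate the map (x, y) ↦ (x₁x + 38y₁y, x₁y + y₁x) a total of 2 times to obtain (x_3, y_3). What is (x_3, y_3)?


Step 1: Find the fundamental solution (x₁, y₁) of x² - 38y² = 1.
  Expand √38 as a continued fraction. a₀ = ⌊√38⌋ = 6; iterate m_{k+1} = d_k·a_k − m_k, d_{k+1} = (38 − m_{k+1}²)/d_k, a_{k+1} = ⌊(a₀ + m_{k+1})/d_{k+1}⌋ (starting m₀ = 0, d₀ = 1), with convergents p_k = a_k·p_{k-1} + p_{k-2}, q_k = a_k·q_{k-1} + q_{k-2} (p₋₁ = 1, q₋₁ = 0):
  k = 0: a₀ = 6; p₀/q₀ = 6/1; p₀² − 38·q₀² = 36 − 38 = -2.
  k = 1: m = 6, d = 2, a = ⌊(6 + 6)/2⌋ = 6; p/q = (6·6 + 1)/(6·1 + 0) = 37/6; p² − 38·q² = 1369 − 1368 = 1.
  The first convergent with p² − 38·q² = 1 gives the fundamental solution (x₁, y₁) = (37, 6).
Step 2: Apply the recurrence (x_{n+1}, y_{n+1}) = (x₁x_n + 38y₁y_n, x₁y_n + y₁x_n) repeatedly.
  From (x_1, y_1) = (37, 6): x_2 = 37·37 + 38·6·6 = 2737; y_2 = 37·6 + 6·37 = 444.
  From (x_2, y_2) = (2737, 444): x_3 = 37·2737 + 38·6·444 = 202501; y_3 = 37·444 + 6·2737 = 32850.
Step 3: Verify x_3² - 38·y_3² = 41006655001 - 41006655000 = 1 (should be 1). ✓

(x_1, y_1) = (37, 6); (x_3, y_3) = (202501, 32850).


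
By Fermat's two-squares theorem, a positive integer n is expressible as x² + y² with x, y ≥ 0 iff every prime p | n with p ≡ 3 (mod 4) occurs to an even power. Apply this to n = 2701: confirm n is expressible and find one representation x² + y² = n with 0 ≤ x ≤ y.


Step 1: Factor n = 2701 = 37 · 73.
Step 2: Check the mod-4 condition on each prime factor: 37 ≡ 1 (mod 4), exponent 1; 73 ≡ 1 (mod 4), exponent 1.
All primes ≡ 3 (mod 4) appear to even exponent (or don't appear), so by the two-squares theorem n IS expressible as a sum of two squares.
Step 3: Build a representation. Here n = 37 · 73 is a product of primes ≡ 1 (mod 4). Each prime p ≡ 1 (mod 4) is itself a sum of two squares; find a² by testing p − a² for a perfect square:
  37: 37 − 1² = 36 = 6² ⇒ 37 = 1² + 6².
  73: 73 − 1² = 72, 73 − 2² = 69, 73 − 3² = 64 = 8² ⇒ 73 = 3² + 8².
  Combine using the Brahmagupta–Fibonacci identity (a² + b²)(c² + d²) = (ac − bd)² + (ad + bc)² = (ac + bd)² + (ad − bc)²:
  37 · 73 = 2701: from (1² + 6²)(3² + 8²), take (1·3 − 6·8, 1·8 + 6·3) = (3 − 48, 8 + 18) = (-45, 26); dropping signs (only squares matter) gives (45, 26); check 45² + 26² = 2025 + 676 = 2701 ✓.
Step 4: Order so x ≤ y and verify: 26² + 45² = 676 + 2025 = 2701 = n. ✓

n = 2701 = 26² + 45² (one valid representation with x ≤ y).


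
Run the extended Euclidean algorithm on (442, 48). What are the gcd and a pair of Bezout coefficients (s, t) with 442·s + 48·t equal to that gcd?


Euclidean algorithm on (442, 48) — divide until remainder is 0:
  442 = 9 · 48 + 10
  48 = 4 · 10 + 8
  10 = 1 · 8 + 2
  8 = 4 · 2 + 0
gcd(442, 48) = 2.
Track Bezout coefficients alongside the remainders: start with r₀ = 442 = a·1 + b·0 (s = 1, t = 0) and r₁ = 48 = a·0 + b·1 (s = 0, t = 1); each new remainder r_{k+1} = r_{k-1} − q_k·r_k inherits s_{k+1} = s_{k-1} − q_k·s_k, t_{k+1} = t_{k-1} − q_k·t_k, so r_k = a·s_k + b·t_k at every step:
  q = 9: r = 10, s = 1 − 9·0 = 1, t = 0 − 9·1 = -9  (check: 442·1 + 48·(-9) = 10)
  q = 4: r = 8, s = 0 − 4·1 = -4, t = 1 − 4·(-9) = 37  (check: 442·(-4) + 48·37 = 8)
  q = 1: r = 2, s = 1 − 1·(-4) = 5, t = -9 − 1·37 = -46  (check: 442·5 + 48·(-46) = 2)
The row with r = 2 (the gcd) gives the Bezout coefficients s = 5, t = -46.
Result: 442 · (5) + 48 · (-46) = 2.

gcd(442, 48) = 2; s = 5, t = -46 (check: 442·5 + 48·(-46) = 2).


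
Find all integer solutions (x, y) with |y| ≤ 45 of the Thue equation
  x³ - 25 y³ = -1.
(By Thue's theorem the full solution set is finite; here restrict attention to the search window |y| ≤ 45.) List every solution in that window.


The equation is x³ - 25y³ = -1. For fixed y, x³ = 25·y³ − 1, so a solution requires the RHS to be a perfect cube.
Strategy: iterate y from -45 to 45, compute RHS = 25·y³ − 1, and check whether it is a (positive or negative) perfect cube.
Check small values of y:
  y = 0: RHS = -1 = (-1)³ ⇒ x = -1 works.
  y = 1: RHS = 24 is not a perfect cube.
  y = -1: RHS = -26 is not a perfect cube.
  y = 2: RHS = 199 is not a perfect cube.
  y = -2: RHS = -201 is not a perfect cube.
  y = 3: RHS = 674 is not a perfect cube.
  y = -3: RHS = -676 is not a perfect cube.
Continuing the search up to |y| = 45 finds no further solutions beyond those listed.
Collected solutions: (-1, 0).

Solutions (with |y| ≤ 45): (-1, 0).


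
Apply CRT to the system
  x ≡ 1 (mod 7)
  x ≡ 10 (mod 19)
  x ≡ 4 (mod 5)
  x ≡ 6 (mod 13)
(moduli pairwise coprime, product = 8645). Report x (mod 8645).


Product of moduli M = 7 · 19 · 5 · 13 = 8645.
Merge one congruence at a time:
  Start: x ≡ 1 (mod 7).
  Combine with x ≡ 10 (mod 19); new modulus lcm = 133.
    Write x = 1 + 7·t and substitute into x ≡ 10 (mod 19): 7·t ≡ 10 − 1 = 9 (mod 19).
    The inverse of 7 mod 19 is 11 (since 7·11 = 77 = 4·19 + 1), so t ≡ 11·9 = 99 ≡ 4 (mod 19).
    Then x = 1 + 7·4 = 29, valid modulo lcm(7, 19) = 133: x ≡ 29 (mod 133).
  Combine with x ≡ 4 (mod 5); new modulus lcm = 665.
    Write x = 29 + 133·t and substitute into x ≡ 4 (mod 5): 133·t ≡ 4 − 29 = -25 (mod 5).
    Reduce coefficients mod 5: 3·t ≡ 0 (mod 5).
    The inverse of 3 mod 5 is 2 (since 3·2 = 6 = 1·5 + 1), so t ≡ 2·0 = 0 ≡ 0 (mod 5).
    Then x = 29 + 133·0 = 29, valid modulo lcm(133, 5) = 665: x ≡ 29 (mod 665).
  Combine with x ≡ 6 (mod 13); new modulus lcm = 8645.
    Write x = 29 + 665·t and substitute into x ≡ 6 (mod 13): 665·t ≡ 6 − 29 = -23 (mod 13).
    Reduce coefficients mod 13: 2·t ≡ 3 (mod 13).
    The inverse of 2 mod 13 is 7 (since 2·7 = 14 = 1·13 + 1), so t ≡ 7·3 = 21 ≡ 8 (mod 13).
    Then x = 29 + 665·8 = 5349, valid modulo lcm(665, 13) = 8645: x ≡ 5349 (mod 8645).
Verify against each original: 5349 mod 7 = 1, 5349 mod 19 = 10, 5349 mod 5 = 4, 5349 mod 13 = 6.

x ≡ 5349 (mod 8645).


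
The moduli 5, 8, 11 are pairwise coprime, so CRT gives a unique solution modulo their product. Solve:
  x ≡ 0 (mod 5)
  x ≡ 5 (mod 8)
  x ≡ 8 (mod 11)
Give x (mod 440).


Moduli 5, 8, 11 are pairwise coprime; by CRT there is a unique solution modulo M = 5 · 8 · 11 = 440.
Solve pairwise, accumulating the modulus:
  Start with x ≡ 0 (mod 5).
  Combine with x ≡ 5 (mod 8): since gcd(5, 8) = 1, we get a unique residue mod 40.
    Write x = 0 + 5·t and substitute into x ≡ 5 (mod 8): 5·t ≡ 5 − 0 = 5 (mod 8).
    The inverse of 5 mod 8 is 5 (since 5·5 = 25 = 3·8 + 1), so t ≡ 5·5 = 25 ≡ 1 (mod 8).
    Then x = 0 + 5·1 = 5, valid modulo lcm(5, 8) = 40: x ≡ 5 (mod 40).
  Combine with x ≡ 8 (mod 11): since gcd(40, 11) = 1, we get a unique residue mod 440.
    Write x = 5 + 40·t and substitute into x ≡ 8 (mod 11): 40·t ≡ 8 − 5 = 3 (mod 11).
    Reduce coefficients mod 11: 7·t ≡ 3 (mod 11).
    The inverse of 7 mod 11 is 8 (since 7·8 = 56 = 5·11 + 1), so t ≡ 8·3 = 24 ≡ 2 (mod 11).
    Then x = 5 + 40·2 = 85, valid modulo lcm(40, 11) = 440: x ≡ 85 (mod 440).
Verify: 85 mod 5 = 0 ✓, 85 mod 8 = 5 ✓, 85 mod 11 = 8 ✓.

x ≡ 85 (mod 440).


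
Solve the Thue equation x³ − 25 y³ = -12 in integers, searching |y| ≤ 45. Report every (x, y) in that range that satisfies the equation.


The equation is x³ - 25y³ = -12. For fixed y, x³ = 25·y³ − 12, so a solution requires the RHS to be a perfect cube.
Strategy: iterate y from -45 to 45, compute RHS = 25·y³ − 12, and check whether it is a (positive or negative) perfect cube.
Check small values of y:
  y = 0: RHS = -12 is not a perfect cube.
  y = 1: RHS = 13 is not a perfect cube.
  y = -1: RHS = -37 is not a perfect cube.
  y = 2: RHS = 188 is not a perfect cube.
  y = -2: RHS = -212 is not a perfect cube.
  y = 3: RHS = 663 is not a perfect cube.
  y = -3: RHS = -687 is not a perfect cube.
Continuing the search up to |y| = 45 finds no solutions either.
No (x, y) in the scanned range satisfies the equation.

No integer solutions with |y| ≤ 45.
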